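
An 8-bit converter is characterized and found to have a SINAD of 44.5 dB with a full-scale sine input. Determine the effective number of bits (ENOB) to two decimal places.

7.10 bits

ENOB = (SINAD − 1.76) / 6.02 = (44.5 − 1.76)/6.02 = 7.100.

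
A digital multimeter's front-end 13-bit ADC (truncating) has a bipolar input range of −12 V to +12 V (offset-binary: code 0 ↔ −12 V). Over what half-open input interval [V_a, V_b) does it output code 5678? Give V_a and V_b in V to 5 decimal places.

[4.63477 V, 4.63770 V)

LSB = 24/2^13 = 2.930 mV.
V_a = V_low + 5678·LSB = 4.63477 V; V_b = V_low + 5679·LSB = 4.6377 V.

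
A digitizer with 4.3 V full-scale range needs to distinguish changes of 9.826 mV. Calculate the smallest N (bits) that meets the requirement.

9 bits

Number of steps required ≥ 4.3 V / 9.826 mV = 437.61.
Need 2^N ≥ 437.61; 2^8 = 256, 2^9 = 512.
Minimum N = 9.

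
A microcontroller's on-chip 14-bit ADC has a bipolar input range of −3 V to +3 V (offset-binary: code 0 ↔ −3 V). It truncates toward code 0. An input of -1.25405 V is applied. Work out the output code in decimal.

code 4767

Full-scale span = 6 V; LSB = 6/2^14 = 366.21 µV.
(-1.25405 − (−3)) / 0.000366211 = 4767.607 LSBs.
Floor → code 4767.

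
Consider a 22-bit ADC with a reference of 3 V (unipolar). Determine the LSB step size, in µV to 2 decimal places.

Full-scale span = 3 V.
LSB = 3 / 2^22 = 3 / 4194304 = 7.15256e-07 V = 0.72 µV.

0.72 µV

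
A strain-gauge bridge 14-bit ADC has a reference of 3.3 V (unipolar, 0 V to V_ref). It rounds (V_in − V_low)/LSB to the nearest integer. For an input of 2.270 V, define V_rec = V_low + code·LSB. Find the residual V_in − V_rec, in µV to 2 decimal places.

One LSB is 3.3 V / 16384 = 201.42 µV.
(2.270 − 0)/0.000201416 = 11270.2061; round gives code 11270.
V_rec = 0 + 11270·0.000201416 = 2.2699585 V.
V_in − V_rec = 4.15039e-05 V = 41.50 µV.

41.50 µV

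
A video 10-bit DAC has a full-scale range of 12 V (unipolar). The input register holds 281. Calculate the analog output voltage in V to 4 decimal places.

LSB = 12 V / 2^10 = 11.719 mV.
V_out = 0 + 281 × 0.0117188 V = 3.29297 V.

3.2930 V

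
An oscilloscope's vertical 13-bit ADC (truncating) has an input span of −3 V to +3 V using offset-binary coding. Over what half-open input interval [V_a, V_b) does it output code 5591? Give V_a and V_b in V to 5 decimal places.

[1.09497 V, 1.09570 V)

LSB = 6/2^13 = 0.732 mV.
V_a = V_low + 5591·LSB = 1.09497 V; V_b = V_low + 5592·LSB = 1.0957 V.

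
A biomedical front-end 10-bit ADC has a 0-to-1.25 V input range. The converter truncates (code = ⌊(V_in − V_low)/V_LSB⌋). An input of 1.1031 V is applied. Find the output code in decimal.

code 903

With 1024 levels over 1.25 V, one step is 1.221 mV.
(1.1031 − 0) / 0.0012207 = 903.660 LSBs.
⌊·⌋(903.660) = 903.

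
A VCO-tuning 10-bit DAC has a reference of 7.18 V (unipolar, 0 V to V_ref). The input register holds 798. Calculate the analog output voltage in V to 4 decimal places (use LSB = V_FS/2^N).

LSB = 7.18 V / 2^10 = 7.012 mV.
V_out = 0 + 798 × 0.00701172 V = 5.59535 V.

5.5954 V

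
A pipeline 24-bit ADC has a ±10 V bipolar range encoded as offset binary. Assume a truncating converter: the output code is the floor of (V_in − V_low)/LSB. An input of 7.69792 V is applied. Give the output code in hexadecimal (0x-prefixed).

code 0xE2888B (decimal 14846091)

LSB = 20 V / 16777216 = 1.19 µV.
Input sits at 14846091.330 steps above V_low.
⌊·⌋(14846091.330) = 14846091.
In hexadecimal (0x-prefixed): 0xE2888B.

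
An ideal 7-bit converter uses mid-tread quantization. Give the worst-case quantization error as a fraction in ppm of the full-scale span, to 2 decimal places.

Rounding → worst-case error = ½ LSB = V_FS/2^8, so 1e+06/256 = 3906.25 ppm of full scale.

3906.25 ppm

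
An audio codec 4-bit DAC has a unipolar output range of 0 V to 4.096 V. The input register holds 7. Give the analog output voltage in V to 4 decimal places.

1.7920 V

LSB = 4.096 V / 2^4 = 256.000 mV.
V_out = 0 + 7 × 0.256 V = 1.792 V.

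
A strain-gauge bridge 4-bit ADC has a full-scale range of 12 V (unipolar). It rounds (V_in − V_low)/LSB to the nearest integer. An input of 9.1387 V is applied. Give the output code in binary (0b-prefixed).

LSB = 12 V / 16 = 0.7500 V.
(V_in − V_low)/LSB = (9.1387 − 0) / 0.75 = 12.185.
So the output code is 12.
In binary (0b-prefixed): 0b1100.

code 0b1100 (decimal 12)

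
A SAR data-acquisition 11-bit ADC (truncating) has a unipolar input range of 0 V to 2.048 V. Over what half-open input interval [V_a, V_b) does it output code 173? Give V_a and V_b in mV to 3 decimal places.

LSB = 2.048/2^11 = 1.000 mV.
V_a = V_low + 173·LSB = 0.173 V; V_b = V_low + 174·LSB = 0.174 V.

[173.000 mV, 174.000 mV)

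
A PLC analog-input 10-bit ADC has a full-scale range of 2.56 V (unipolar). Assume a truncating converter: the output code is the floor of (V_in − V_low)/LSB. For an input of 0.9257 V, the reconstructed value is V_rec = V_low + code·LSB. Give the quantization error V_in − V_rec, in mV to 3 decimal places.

0.700 mV

One LSB is 2.56 V / 1024 = 2.500 mV.
Scaled input = 370.2800 LSBs, so code = 370.
Code 370 maps back to 0 + 370×0.0025 V = 0.925 V.
Difference: 0.0007 V → 0.700 mV.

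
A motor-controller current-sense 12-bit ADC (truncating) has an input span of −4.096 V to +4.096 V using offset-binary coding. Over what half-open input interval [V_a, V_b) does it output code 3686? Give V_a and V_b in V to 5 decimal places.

LSB = 8.192/2^12 = 2.000 mV.
V_a = V_low + 3686·LSB = 3.276 V; V_b = V_low + 3687·LSB = 3.278 V.

[3.27600 V, 3.27800 V)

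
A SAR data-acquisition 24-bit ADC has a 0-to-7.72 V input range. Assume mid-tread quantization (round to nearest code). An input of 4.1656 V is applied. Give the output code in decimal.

code 9052742

Full-scale span = 7.72 V; LSB = 7.72/2^24 = 0.46 µV.
(4.1656 − 0) / 4.60148e-07 = 9052742.354 LSBs.
Round → code 9052742.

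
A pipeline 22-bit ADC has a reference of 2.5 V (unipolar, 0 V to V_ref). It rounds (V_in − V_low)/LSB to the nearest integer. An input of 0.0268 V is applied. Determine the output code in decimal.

With 4194304 levels over 2.5 V, one step is 0.60 µV.
Input sits at 44962.939 steps above V_low.
So the output code is 44963.

code 44963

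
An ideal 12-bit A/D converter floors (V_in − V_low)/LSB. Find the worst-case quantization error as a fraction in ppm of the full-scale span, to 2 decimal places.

Truncating → worst-case error = 1 LSB = V_FS/2^12, so 1e+06/4096 = 244.141 ppm of full scale.

244.14 ppm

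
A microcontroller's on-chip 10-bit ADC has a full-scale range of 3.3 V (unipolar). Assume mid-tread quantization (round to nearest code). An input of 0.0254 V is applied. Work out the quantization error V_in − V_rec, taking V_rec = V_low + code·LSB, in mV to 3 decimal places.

One LSB is 3.3 V / 1024 = 3.223 mV.
(0.0254 − 0)/0.00322266 = 7.8817; round gives code 8.
Code 8 maps back to 0 + 8×0.00322266 V = 0.02578125 V.
Difference: -0.00038125 V → -0.381 mV.

-0.381 mV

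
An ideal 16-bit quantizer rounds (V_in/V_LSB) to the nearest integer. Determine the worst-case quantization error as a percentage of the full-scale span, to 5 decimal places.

0.00076 %

Rounding → worst-case error = ½ LSB = V_FS/2^17, so 100/131072 = 0.000762939 % of full scale.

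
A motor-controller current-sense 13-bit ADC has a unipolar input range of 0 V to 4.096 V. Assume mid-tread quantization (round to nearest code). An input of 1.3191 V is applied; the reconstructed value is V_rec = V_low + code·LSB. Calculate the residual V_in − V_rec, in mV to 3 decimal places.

0.100 mV

LSB = 4.096/2^13 = 0.500 mV.
(1.3191 − 0)/0.0005 = 2638.2000; round gives code 2638.
Reconstructed: 1.319 V.
V_in − V_rec = 0.0001 V = 0.100 mV.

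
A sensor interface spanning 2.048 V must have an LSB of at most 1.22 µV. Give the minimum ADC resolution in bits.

Number of steps required ≥ 2.048 V / 1.22 µV = 1678688.52.
Need 2^N ≥ 1678688.52; 2^20 = 1048576, 2^21 = 2097152.
Minimum N = 21.

21 bits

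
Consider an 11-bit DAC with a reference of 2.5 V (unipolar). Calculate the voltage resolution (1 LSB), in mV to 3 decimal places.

1.221 mV

Full-scale span = 2.5 V.
LSB = 2.5 / 2^11 = 2.5 / 2048 = 0.0012207 V = 1.221 mV.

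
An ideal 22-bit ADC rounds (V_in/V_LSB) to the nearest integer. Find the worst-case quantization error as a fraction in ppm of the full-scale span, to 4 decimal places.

0.1192 ppm

Rounding → worst-case error = ½ LSB = V_FS/2^23, so 1e+06/8388608 = 0.119209 ppm of full scale.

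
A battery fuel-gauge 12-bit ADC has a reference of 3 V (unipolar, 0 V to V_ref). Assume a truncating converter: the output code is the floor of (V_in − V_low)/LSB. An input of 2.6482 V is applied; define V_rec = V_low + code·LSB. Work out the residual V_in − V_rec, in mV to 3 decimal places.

0.495 mV

Step size: 3 V ÷ 2^12 = 0.732 mV.
Scaled input = 3615.6757 LSBs, so code = 3615.
Code 3615 maps back to 0 + 3615×0.000732422 V = 2.6477051 V.
Error = 2.6482 − 2.6477051 = 0.000494922 V = 0.495 mV.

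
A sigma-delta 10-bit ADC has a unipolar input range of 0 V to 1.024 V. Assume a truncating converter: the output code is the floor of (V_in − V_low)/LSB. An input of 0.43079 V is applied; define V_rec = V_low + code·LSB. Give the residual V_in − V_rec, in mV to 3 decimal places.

One LSB is 1.024 V / 1024 = 1.000 mV.
Scaled input = 430.7900 LSBs, so code = 430.
V_rec = 0 + 430·0.001 = 0.43 V.
Difference: 0.00079 V → 0.790 mV.

0.790 mV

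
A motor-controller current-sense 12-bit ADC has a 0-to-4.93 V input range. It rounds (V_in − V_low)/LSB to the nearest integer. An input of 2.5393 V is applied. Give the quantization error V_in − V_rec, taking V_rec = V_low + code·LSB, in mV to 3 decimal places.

-0.324 mV

One LSB is 4.93 V / 4096 = 1.204 mV.
Scaled input = 2109.7308 LSBs, so code = 2110.
V_rec = 0 + 2110·0.00120361 = 2.539624 V.
Difference: -0.000324023 V → -0.324 mV.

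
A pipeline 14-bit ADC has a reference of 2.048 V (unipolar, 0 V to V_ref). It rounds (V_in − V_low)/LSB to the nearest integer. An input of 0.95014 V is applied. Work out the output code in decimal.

LSB = 2.048 V / 16384 = 125.00 µV.
(V_in − V_low)/LSB = (0.95014 − 0) / 0.000125 = 7601.120.
So the output code is 7601.

code 7601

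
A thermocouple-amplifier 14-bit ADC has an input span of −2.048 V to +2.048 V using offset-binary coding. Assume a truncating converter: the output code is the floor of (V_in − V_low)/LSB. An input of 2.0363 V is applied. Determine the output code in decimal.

LSB = 4.096 V / 16384 = 250.00 µV.
(V_in − V_low)/LSB = (2.0363 − (−2.048)) / 0.00025 = 16337.200.
So the output code is 16337.

code 16337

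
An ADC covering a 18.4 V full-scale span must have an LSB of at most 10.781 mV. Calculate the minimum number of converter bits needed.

Number of steps required ≥ 18.4 V / 10.781 mV = 1706.71.
Need 2^N ≥ 1706.71; 2^10 = 1024, 2^11 = 2048.
Minimum N = 11.

11 bits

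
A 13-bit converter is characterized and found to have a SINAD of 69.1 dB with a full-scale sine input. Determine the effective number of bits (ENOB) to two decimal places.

11.19 bits

ENOB = (SINAD − 1.76) / 6.02 = (69.1 − 1.76)/6.02 = 11.186.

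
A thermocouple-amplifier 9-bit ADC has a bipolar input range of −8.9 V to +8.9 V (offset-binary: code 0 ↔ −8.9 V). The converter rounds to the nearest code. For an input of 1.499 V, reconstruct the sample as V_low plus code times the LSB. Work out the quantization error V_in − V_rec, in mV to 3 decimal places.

LSB = 17.8/2^9 = 34.766 mV.
(1.499 − (−8.9))/0.0347656 = 299.1173; round gives code 299.
Code 299 maps back to (−8.9) + 299×0.0347656 V = 1.4949219 V.
Difference: 0.00407813 V → 4.078 mV.

4.078 mV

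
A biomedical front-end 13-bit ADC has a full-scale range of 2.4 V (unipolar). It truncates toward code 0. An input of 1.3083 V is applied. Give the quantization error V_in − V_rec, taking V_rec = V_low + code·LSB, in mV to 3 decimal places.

0.195 mV

Step size: 2.4 V ÷ 2^13 = 292.97 µV.
Scaled input = 4465.6640 LSBs, so code = 4465.
V_rec = 0 + 4465·0.000292969 = 1.3081055 V.
Difference: 0.000194531 V → 0.195 mV.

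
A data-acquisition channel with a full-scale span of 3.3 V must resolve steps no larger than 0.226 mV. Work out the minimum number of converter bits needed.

Number of steps required ≥ 3.3 V / 0.226 mV = 14601.77.
Need 2^N ≥ 14601.77; 2^13 = 8192, 2^14 = 16384.
Minimum N = 14.

14 bits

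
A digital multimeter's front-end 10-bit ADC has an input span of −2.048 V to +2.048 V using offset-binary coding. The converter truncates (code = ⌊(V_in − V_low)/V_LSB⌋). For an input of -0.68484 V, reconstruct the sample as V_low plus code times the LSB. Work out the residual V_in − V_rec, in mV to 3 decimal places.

3.160 mV

One LSB is 4.096 V / 1024 = 4.000 mV.
(-0.68484 − (−2.048))/0.004 = 340.7900; ⌊·⌋ gives code 340.
V_rec = (−2.048) + 340·0.004 = -0.688 V.
Difference: 0.00316 V → 3.160 mV.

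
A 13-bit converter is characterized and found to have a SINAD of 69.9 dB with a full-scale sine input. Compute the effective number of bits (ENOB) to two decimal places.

ENOB = (SINAD − 1.76) / 6.02 = (69.9 − 1.76)/6.02 = 11.319.

11.32 bits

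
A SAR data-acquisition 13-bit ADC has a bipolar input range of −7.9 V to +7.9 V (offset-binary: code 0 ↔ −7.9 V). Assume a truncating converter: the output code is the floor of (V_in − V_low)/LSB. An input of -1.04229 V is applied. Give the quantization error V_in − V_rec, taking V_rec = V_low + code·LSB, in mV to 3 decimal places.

1.143 mV

Step size: 15.8 V ÷ 2^13 = 1.929 mV.
Scaled input = 3555.5924 LSBs, so code = 3555.
Code 3555 maps back to (−7.9) + 3555×0.00192871 V = -1.0434326 V.
Difference: 0.00114262 V → 1.143 mV.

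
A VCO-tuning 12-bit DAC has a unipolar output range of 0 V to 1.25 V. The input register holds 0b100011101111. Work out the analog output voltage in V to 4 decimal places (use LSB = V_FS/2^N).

LSB = 1.25 V / 2^12 = 305.18 µV.
Code 0b100011101111 = 2287 decimal.
V_out = 0 + 2287 × 0.000305176 V = 0.697937 V.

0.6979 V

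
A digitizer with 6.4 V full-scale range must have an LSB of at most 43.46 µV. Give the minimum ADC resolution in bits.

Number of steps required ≥ 6.4 V / 43.46 µV = 147261.85.
Need 2^N ≥ 147261.85; 2^17 = 131072, 2^18 = 262144.
Minimum N = 18.

18 bits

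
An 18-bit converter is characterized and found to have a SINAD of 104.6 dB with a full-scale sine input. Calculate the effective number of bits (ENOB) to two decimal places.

ENOB = (SINAD − 1.76) / 6.02 = (104.6 − 1.76)/6.02 = 17.083.

17.08 bits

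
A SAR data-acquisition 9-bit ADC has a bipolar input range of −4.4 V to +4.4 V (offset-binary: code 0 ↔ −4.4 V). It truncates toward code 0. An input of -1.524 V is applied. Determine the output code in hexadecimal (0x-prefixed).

code 0xA7 (decimal 167)

LSB = 8.8 V / 512 = 17.188 mV.
(V_in − V_low)/LSB = (-1.524 − (−4.4)) / 0.0171875 = 167.331.
⌊·⌋(167.331) = 167.
In hexadecimal (0x-prefixed): 0xA7.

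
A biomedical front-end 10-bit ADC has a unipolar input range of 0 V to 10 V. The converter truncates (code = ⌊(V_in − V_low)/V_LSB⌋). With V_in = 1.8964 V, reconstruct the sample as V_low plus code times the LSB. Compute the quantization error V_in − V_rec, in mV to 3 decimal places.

1.869 mV

Step size: 10 V ÷ 2^10 = 9.766 mV.
(1.8964 − 0)/0.00976562 = 194.1914; ⌊·⌋ gives code 194.
Reconstructed: 1.8945312 V.
Error = 1.8964 − 1.8945312 = 0.00186875 V = 1.869 mV.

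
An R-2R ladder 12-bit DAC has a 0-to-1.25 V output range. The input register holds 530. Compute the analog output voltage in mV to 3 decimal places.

LSB = 1.25 V / 2^12 = 305.18 µV.
V_out = 0 + 530 × 0.000305176 V = 0.161743 V.
= 161.743 mV.

161.743 mV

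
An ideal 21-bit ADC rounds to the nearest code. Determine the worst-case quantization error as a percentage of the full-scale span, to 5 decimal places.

0.00002 %

Rounding → worst-case error = ½ LSB = V_FS/2^22, so 100/4194304 = 2.38419e-05 % of full scale.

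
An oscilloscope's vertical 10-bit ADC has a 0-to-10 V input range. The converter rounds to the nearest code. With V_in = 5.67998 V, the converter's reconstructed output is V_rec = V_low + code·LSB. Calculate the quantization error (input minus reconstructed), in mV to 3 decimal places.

-3.614 mV

LSB = 10/2^10 = 9.766 mV.
Scaled input = 581.6300 LSBs, so code = 582.
Code 582 maps back to 0 + 582×0.00976562 V = 5.6835938 V.
V_in − V_rec = -0.00361375 V = -3.614 mV.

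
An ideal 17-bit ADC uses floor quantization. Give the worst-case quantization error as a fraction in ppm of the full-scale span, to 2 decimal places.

7.63 ppm

Truncating → worst-case error = 1 LSB = V_FS/2^17, so 1e+06/131072 = 7.62939 ppm of full scale.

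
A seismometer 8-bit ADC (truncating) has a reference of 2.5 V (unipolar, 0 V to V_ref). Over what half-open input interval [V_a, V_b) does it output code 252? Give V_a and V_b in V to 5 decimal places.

LSB = 2.5/2^8 = 9.766 mV.
V_a = V_low + 252·LSB = 2.46094 V; V_b = V_low + 253·LSB = 2.4707 V.

[2.46094 V, 2.47070 V)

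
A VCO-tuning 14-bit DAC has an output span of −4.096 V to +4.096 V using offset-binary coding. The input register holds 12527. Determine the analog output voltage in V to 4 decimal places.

2.1675 V

LSB = 8.192 V / 2^14 = 0.500 mV.
V_out = (−4.096) + 12527 × 0.0005 V = 2.1675 V.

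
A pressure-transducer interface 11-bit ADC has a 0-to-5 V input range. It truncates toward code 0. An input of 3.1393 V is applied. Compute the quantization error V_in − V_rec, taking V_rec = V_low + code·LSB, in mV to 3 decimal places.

2.093 mV

One LSB is 5 V / 2048 = 2.441 mV.
Scaled input = 1285.8573 LSBs, so code = 1285.
V_rec = 0 + 1285·0.00244141 = 3.137207 V.
Difference: 0.00209297 V → 2.093 mV.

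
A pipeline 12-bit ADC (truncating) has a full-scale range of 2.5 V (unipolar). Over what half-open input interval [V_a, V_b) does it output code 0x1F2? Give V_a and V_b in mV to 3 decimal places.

LSB = 2.5/2^12 = 0.610 mV.
Code 0x1F2 = 498 decimal.
V_a = V_low + 498·LSB = 0.303955 V; V_b = V_low + 499·LSB = 0.304565 V.

[303.955 mV, 304.565 mV)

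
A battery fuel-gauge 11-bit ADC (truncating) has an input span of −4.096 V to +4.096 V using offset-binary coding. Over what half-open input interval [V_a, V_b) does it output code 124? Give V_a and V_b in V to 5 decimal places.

LSB = 8.192/2^11 = 4.000 mV.
V_a = V_low + 124·LSB = -3.6 V; V_b = V_low + 125·LSB = -3.596 V.

[-3.60000 V, -3.59600 V)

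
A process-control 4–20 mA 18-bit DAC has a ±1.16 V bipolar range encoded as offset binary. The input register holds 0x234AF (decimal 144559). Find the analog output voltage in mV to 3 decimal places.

119.361 mV

LSB = 2.32 V / 2^18 = 8.85 µV.
Code 0x234AF = 144559 decimal.
V_out = (−1.16) + 144559 × 8.8501e-06 V = 0.119361 V.
= 119.361 mV.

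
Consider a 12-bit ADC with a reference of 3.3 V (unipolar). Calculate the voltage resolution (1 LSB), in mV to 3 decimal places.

Full-scale span = 3.3 V.
LSB = 3.3 / 2^12 = 3.3 / 4096 = 0.000805664 V = 0.806 mV.

0.806 mV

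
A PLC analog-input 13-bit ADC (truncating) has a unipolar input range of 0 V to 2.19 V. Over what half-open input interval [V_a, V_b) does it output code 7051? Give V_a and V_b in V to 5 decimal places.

LSB = 2.19/2^13 = 267.33 µV.
V_a = V_low + 7051·LSB = 1.88497 V; V_b = V_low + 7052·LSB = 1.88524 V.

[1.88497 V, 1.88524 V)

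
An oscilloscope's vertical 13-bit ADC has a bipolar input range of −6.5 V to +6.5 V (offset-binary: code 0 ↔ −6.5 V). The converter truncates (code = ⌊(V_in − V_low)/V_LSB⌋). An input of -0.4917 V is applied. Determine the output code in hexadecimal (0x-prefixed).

LSB = 13 V / 8192 = 1.587 mV.
(V_in − V_low)/LSB = (-0.4917 − (−6.5)) / 0.00158691 = 3786.153.
Floor → code 3786.
In hexadecimal (0x-prefixed): 0xECA.

code 0xECA (decimal 3786)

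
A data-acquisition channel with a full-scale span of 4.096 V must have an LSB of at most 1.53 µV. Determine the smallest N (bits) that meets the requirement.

Number of steps required ≥ 4.096 V / 1.53 µV = 2677124.18.
Need 2^N ≥ 2677124.18; 2^21 = 2097152, 2^22 = 4194304.
Minimum N = 22.

22 bits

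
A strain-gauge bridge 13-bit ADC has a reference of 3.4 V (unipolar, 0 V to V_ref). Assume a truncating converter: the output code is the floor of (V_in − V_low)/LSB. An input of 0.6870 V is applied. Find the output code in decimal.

With 8192 levels over 3.4 V, one step is 415.04 µV.
(V_in − V_low)/LSB = (0.6870 − 0) / 0.000415039 = 1655.266.
So the output code is 1655.

code 1655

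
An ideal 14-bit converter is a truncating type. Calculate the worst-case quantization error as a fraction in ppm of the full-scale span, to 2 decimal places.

61.04 ppm

Truncating → worst-case error = 1 LSB = V_FS/2^14, so 1e+06/16384 = 61.0352 ppm of full scale.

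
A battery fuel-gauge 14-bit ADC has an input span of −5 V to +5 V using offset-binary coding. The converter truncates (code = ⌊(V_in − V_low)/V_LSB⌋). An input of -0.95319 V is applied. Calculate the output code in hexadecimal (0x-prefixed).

code 0x19E6 (decimal 6630)

With 16384 levels over 10 V, one step is 0.610 mV.
(V_in − V_low)/LSB = (-0.95319 − (−5)) / 0.000610352 = 6630.294.
Floor → code 6630.
In hexadecimal (0x-prefixed): 0x19E6.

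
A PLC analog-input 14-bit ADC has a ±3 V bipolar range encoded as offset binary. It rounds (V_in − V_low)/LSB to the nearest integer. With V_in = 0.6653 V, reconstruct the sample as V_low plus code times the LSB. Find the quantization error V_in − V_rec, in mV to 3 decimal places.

-0.105 mV

Step size: 6 V ÷ 2^14 = 366.21 µV.
(0.6653 − (−3))/0.000366211 = 10008.7125; round gives code 10009.
V_rec = (−3) + 10009·0.000366211 = 0.66540527 V.
V_in − V_rec = -0.000105273 V = -0.105 mV.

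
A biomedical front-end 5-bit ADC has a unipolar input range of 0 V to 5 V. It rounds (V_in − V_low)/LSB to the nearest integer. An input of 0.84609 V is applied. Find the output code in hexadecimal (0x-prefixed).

code 0x5 (decimal 5)

With 32 levels over 5 V, one step is 156.250 mV.
(0.84609 − 0) / 0.15625 = 5.415 LSBs.
Round → code 5.
In hexadecimal (0x-prefixed): 0x5.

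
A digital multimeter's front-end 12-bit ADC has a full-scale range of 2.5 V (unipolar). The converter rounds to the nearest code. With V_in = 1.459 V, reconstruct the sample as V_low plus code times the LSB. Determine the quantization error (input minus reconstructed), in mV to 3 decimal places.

One LSB is 2.5 V / 4096 = 0.610 mV.
Scaled input = 2390.4256 LSBs, so code = 2390.
Reconstructed: 1.4587402 V.
V_in − V_rec = 0.000259766 V = 0.260 mV.

0.260 mV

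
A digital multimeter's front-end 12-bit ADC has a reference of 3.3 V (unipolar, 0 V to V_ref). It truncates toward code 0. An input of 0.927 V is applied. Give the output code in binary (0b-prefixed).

With 4096 levels over 3.3 V, one step is 0.806 mV.
Input sits at 1150.604 steps above V_low.
Floor → code 1150.
In binary (0b-prefixed): 0b10001111110.

code 0b10001111110 (decimal 1150)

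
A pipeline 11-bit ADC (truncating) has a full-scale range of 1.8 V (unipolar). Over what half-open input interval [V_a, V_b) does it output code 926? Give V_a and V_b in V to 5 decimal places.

[0.81387 V, 0.81475 V)

LSB = 1.8/2^11 = 0.879 mV.
V_a = V_low + 926·LSB = 0.813867 V; V_b = V_low + 927·LSB = 0.814746 V.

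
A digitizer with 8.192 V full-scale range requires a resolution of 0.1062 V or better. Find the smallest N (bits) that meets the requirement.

7 bits

Number of steps required ≥ 8.192 V / 0.1062 V = 77.14.
Need 2^N ≥ 77.14; 2^6 = 64, 2^7 = 128.
Minimum N = 7.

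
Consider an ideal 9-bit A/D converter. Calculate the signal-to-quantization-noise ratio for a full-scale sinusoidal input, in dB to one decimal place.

55.9 dB

SNR ≈ 6.02·N + 1.76 dB = 6.02·9 + 1.76 = 55.94 dB.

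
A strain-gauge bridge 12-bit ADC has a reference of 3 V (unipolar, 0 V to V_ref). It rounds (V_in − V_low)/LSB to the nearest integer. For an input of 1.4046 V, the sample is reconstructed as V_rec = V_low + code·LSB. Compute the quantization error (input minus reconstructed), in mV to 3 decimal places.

-0.185 mV

One LSB is 3 V / 4096 = 0.732 mV.
(V_in − V_low)/LSB = (1.4046 − 0)/0.000732422 = 1917.7472 → code 1918 (round).
V_rec = 0 + 1918·0.000732422 = 1.4047852 V.
V_in − V_rec = -0.000185156 V = -0.185 mV.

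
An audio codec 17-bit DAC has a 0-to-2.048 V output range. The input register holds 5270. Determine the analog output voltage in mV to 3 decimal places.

82.344 mV

LSB = 2.048 V / 2^17 = 15.62 µV.
V_out = 0 + 5270 × 1.5625e-05 V = 0.0823437 V.
= 82.344 mV.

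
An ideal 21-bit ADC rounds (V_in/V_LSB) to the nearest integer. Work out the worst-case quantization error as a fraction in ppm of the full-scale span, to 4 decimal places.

Rounding → worst-case error = ½ LSB = V_FS/2^22, so 1e+06/4194304 = 0.238419 ppm of full scale.

0.2384 ppm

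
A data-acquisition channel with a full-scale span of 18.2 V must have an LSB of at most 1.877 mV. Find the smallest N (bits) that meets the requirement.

Number of steps required ≥ 18.2 V / 1.877 mV = 9696.32.
Need 2^N ≥ 9696.32; 2^13 = 8192, 2^14 = 16384.
Minimum N = 14.

14 bits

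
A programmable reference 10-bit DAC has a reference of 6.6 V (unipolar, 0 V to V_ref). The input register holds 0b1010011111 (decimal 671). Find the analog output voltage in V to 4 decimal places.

LSB = 6.6 V / 2^10 = 6.445 mV.
Code 0b1010011111 = 671 decimal.
V_out = 0 + 671 × 0.00644531 V = 4.3248 V.

4.3248 V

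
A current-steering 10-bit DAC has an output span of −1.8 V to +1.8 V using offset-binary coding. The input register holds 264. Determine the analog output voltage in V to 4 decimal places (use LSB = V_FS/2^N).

-0.8719 V

LSB = 3.6 V / 2^10 = 3.516 mV.
V_out = (−1.8) + 264 × 0.00351563 V = -0.871875 V.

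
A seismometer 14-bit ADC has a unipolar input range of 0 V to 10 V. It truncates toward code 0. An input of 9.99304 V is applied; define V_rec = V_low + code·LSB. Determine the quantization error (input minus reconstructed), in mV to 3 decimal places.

Step size: 10 V ÷ 2^14 = 0.610 mV.
Scaled input = 16372.5967 LSBs, so code = 16372.
Reconstructed: 9.9926758 V.
Error = 9.99304 − 9.9926758 = 0.000364219 V = 0.364 mV.

0.364 mV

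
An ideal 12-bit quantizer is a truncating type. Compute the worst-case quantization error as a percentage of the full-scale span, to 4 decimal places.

0.0244 %

Truncating → worst-case error = 1 LSB = V_FS/2^12, so 100/4096 = 0.0244141 % of full scale.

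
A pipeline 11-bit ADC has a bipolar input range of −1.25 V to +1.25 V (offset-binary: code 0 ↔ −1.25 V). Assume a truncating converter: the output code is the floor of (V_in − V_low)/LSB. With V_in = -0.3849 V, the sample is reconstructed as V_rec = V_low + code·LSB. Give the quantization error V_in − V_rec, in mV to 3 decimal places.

Step size: 2.5 V ÷ 2^11 = 1.221 mV.
Scaled input = 708.6899 LSBs, so code = 708.
Reconstructed: -0.38574219 V.
Difference: 0.000842188 V → 0.842 mV.

0.842 mV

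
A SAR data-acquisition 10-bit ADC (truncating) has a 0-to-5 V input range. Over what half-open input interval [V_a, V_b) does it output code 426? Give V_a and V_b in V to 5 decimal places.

[2.08008 V, 2.08496 V)

LSB = 5/2^10 = 4.883 mV.
V_a = V_low + 426·LSB = 2.08008 V; V_b = V_low + 427·LSB = 2.08496 V.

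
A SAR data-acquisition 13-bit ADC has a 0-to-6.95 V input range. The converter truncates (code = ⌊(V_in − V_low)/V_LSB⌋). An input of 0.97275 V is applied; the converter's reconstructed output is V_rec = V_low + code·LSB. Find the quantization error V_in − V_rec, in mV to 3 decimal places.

LSB = 6.95/2^13 = 0.848 mV.
Scaled input = 1146.5853 LSBs, so code = 1146.
Code 1146 maps back to 0 + 1146×0.000848389 V = 0.97225342 V.
Difference: 0.000496582 V → 0.497 mV.

0.497 mV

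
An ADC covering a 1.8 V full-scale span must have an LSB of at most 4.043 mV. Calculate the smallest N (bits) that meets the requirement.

9 bits

Number of steps required ≥ 1.8 V / 4.043 mV = 445.21.
Need 2^N ≥ 445.21; 2^8 = 256, 2^9 = 512.
Minimum N = 9.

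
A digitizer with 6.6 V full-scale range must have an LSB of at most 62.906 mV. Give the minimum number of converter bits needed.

Number of steps required ≥ 6.6 V / 62.906 mV = 104.92.
Need 2^N ≥ 104.92; 2^6 = 64, 2^7 = 128.
Minimum N = 7.

7 bits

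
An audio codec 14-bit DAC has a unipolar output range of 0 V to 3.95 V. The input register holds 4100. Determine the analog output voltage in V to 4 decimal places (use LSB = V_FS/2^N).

LSB = 3.95 V / 2^14 = 241.09 µV.
V_out = 0 + 4100 × 0.000241089 V = 0.988464 V.

0.9885 V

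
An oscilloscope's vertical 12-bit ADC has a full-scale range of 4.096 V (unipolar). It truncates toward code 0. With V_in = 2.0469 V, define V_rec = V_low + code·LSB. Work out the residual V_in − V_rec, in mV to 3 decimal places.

LSB = 4.096/2^12 = 1.000 mV.
(V_in − V_low)/LSB = (2.0469 − 0)/0.001 = 2046.9000 → code 2046 (floor).
V_rec = 0 + 2046·0.001 = 2.046 V.
Error = 2.0469 − 2.046 = 0.0009 V = 0.900 mV.

0.900 mV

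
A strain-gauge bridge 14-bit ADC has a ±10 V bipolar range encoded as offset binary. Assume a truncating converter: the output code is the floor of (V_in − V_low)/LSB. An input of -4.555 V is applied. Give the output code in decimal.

LSB = 20 V / 16384 = 1.221 mV.
Input sits at 4460.544 steps above V_low.
⌊·⌋(4460.544) = 4460.

code 4460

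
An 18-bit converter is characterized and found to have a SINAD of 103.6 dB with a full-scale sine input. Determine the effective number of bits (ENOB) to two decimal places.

16.92 bits

ENOB = (SINAD − 1.76) / 6.02 = (103.6 − 1.76)/6.02 = 16.917.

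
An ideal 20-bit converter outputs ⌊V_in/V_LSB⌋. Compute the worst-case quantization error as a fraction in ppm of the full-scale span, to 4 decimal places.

0.9537 ppm

Truncating → worst-case error = 1 LSB = V_FS/2^20, so 1e+06/1048576 = 0.953674 ppm of full scale.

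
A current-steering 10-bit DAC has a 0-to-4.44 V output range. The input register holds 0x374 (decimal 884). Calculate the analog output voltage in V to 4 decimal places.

3.8330 V

LSB = 4.44 V / 2^10 = 4.336 mV.
Code 0x374 = 884 decimal.
V_out = 0 + 884 × 0.00433594 V = 3.83297 V.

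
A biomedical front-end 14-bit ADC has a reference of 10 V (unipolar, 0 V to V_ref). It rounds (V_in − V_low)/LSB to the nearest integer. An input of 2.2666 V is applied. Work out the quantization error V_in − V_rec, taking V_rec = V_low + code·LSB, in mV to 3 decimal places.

LSB = 10/2^14 = 0.610 mV.
Scaled input = 3713.5974 LSBs, so code = 3714.
V_rec = 0 + 3714·0.000610352 = 2.2668457 V.
Error = 2.2666 − 2.2668457 = -0.000245703 V = -0.246 mV.

-0.246 mV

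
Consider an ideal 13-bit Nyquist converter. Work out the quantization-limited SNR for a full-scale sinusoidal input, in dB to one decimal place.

SNR ≈ 6.02·N + 1.76 dB = 6.02·13 + 1.76 = 80.02 dB.

80.0 dB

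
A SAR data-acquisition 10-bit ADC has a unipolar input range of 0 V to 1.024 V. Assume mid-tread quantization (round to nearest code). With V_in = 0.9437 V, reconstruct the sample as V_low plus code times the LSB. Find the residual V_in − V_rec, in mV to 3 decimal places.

-0.300 mV

One LSB is 1.024 V / 1024 = 1.000 mV.
(0.9437 − 0)/0.001 = 943.7000; round gives code 944.
Reconstructed: 0.944 V.
Error = 0.9437 − 0.944 = -0.0003 V = -0.300 mV.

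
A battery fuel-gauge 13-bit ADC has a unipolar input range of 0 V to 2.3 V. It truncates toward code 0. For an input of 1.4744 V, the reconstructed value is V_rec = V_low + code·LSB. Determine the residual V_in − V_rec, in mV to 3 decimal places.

Step size: 2.3 V ÷ 2^13 = 280.76 µV.
Scaled input = 5251.4282 LSBs, so code = 5251.
Code 5251 maps back to 0 + 5251×0.000280762 V = 1.4742798 V.
Difference: 0.000120215 V → 0.120 mV.

0.120 mV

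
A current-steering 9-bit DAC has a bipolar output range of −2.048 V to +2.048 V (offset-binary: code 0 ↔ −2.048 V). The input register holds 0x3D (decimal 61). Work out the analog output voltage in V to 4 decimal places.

-1.5600 V

LSB = 4.096 V / 2^9 = 8.000 mV.
Code 0x3D = 61 decimal.
V_out = (−2.048) + 61 × 0.008 V = -1.56 V.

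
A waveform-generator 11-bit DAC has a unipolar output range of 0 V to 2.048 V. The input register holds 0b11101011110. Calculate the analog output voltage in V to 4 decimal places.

LSB = 2.048 V / 2^11 = 1.000 mV.
Code 0b11101011110 = 1886 decimal.
V_out = 0 + 1886 × 0.001 V = 1.886 V.

1.8860 V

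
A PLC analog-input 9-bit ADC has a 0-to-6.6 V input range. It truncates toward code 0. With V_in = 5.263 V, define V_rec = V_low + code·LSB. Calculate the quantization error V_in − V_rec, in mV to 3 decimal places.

3.625 mV

LSB = 6.6/2^9 = 12.891 mV.
(5.263 − 0)/0.0128906 = 408.2812; ⌊·⌋ gives code 408.
Reconstructed: 5.259375 V.
V_in − V_rec = 0.003625 V = 3.625 mV.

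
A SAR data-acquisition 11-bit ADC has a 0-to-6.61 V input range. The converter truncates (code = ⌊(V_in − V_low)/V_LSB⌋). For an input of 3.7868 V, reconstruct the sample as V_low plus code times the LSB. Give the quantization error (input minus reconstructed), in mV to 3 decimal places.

0.897 mV

LSB = 6.61/2^11 = 3.228 mV.
(3.7868 − 0)/0.00322754 = 1173.2778; ⌊·⌋ gives code 1173.
Reconstructed: 3.7859033 V.
Difference: 0.00089668 V → 0.897 mV.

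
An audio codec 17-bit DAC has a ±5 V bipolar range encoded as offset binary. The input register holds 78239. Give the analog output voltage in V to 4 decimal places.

0.9692 V

LSB = 10 V / 2^17 = 76.29 µV.
V_out = (−5) + 78239 × 7.62939e-05 V = 0.969162 V.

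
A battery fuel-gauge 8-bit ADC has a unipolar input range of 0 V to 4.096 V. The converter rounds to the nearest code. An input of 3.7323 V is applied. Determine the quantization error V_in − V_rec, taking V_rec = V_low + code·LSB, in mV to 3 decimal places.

4.300 mV

Step size: 4.096 V ÷ 2^8 = 16.000 mV.
(V_in − V_low)/LSB = (3.7323 − 0)/0.016 = 233.2688 → code 233 (round).
V_rec = 0 + 233·0.016 = 3.728 V.
Error = 3.7323 − 3.728 = 0.0043 V = 4.300 mV.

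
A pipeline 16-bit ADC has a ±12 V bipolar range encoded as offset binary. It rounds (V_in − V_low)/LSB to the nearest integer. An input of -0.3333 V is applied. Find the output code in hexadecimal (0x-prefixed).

Full-scale span = 24 V; LSB = 24/2^16 = 366.21 µV.
(V_in − V_low)/LSB = (-0.3333 − (−12)) / 0.000366211 = 31857.869.
round(31857.869) = 31858.
In hexadecimal (0x-prefixed): 0x7C72.

code 0x7C72 (decimal 31858)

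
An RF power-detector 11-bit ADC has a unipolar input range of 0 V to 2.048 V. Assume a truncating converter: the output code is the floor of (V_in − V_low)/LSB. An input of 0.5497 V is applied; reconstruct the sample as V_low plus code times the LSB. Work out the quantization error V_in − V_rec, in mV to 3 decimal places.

0.700 mV

LSB = 2.048/2^11 = 1.000 mV.
(V_in − V_low)/LSB = (0.5497 − 0)/0.001 = 549.7000 → code 549 (floor).
V_rec = 0 + 549·0.001 = 0.549 V.
Difference: 0.0007 V → 0.700 mV.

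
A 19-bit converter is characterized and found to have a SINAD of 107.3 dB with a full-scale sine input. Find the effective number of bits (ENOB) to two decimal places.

17.53 bits

ENOB = (SINAD − 1.76) / 6.02 = (107.3 − 1.76)/6.02 = 17.532.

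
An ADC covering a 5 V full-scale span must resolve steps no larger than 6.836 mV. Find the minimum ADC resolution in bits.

10 bits

Number of steps required ≥ 5 V / 6.836 mV = 731.42.
Need 2^N ≥ 731.42; 2^9 = 512, 2^10 = 1024.
Minimum N = 10.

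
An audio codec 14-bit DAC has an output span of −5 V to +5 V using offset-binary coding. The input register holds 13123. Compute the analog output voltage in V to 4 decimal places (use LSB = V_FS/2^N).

LSB = 10 V / 2^14 = 0.610 mV.
V_out = (−5) + 13123 × 0.000610352 V = 3.00964 V.

3.0096 V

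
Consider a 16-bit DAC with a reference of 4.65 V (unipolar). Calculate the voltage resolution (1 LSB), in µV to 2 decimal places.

Full-scale span = 4.65 V.
LSB = 4.65 / 2^16 = 4.65 / 65536 = 7.09534e-05 V = 70.95 µV.

70.95 µV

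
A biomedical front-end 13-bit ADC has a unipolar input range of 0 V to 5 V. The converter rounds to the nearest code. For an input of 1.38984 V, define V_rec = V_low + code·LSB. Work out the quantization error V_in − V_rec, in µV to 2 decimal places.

69.49 µV

LSB = 5/2^13 = 0.610 mV.
Scaled input = 2277.1139 LSBs, so code = 2277.
Code 2277 maps back to 0 + 2277×0.000610352 V = 1.3897705 V.
Difference: 6.94922e-05 V → 69.49 µV.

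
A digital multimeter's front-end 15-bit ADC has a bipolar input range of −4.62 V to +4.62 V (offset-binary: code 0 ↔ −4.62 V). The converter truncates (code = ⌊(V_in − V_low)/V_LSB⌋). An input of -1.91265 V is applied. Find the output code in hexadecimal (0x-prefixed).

With 32768 levels over 9.24 V, one step is 281.98 µV.
Input sits at 9601.130 steps above V_low.
So the output code is 9601.
In hexadecimal (0x-prefixed): 0x2581.

code 0x2581 (decimal 9601)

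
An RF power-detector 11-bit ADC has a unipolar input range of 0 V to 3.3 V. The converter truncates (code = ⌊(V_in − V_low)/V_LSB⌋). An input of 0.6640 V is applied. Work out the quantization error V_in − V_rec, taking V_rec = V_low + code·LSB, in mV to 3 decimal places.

0.133 mV

LSB = 3.3/2^11 = 1.611 mV.
(V_in − V_low)/LSB = (0.6640 − 0)/0.00161133 = 412.0824 → code 412 (floor).
V_rec = 0 + 412·0.00161133 = 0.66386719 V.
V_in − V_rec = 0.000132813 V = 0.133 mV.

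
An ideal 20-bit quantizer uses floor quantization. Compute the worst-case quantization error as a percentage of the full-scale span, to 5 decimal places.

Truncating → worst-case error = 1 LSB = V_FS/2^20, so 100/1048576 = 9.53674e-05 % of full scale.

0.00010 %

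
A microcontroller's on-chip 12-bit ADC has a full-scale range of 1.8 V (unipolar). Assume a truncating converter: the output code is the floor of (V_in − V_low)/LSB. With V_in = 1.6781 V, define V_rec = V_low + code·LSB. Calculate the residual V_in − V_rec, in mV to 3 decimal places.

0.268 mV

One LSB is 1.8 V / 4096 = 439.45 µV.
(1.6781 − 0)/0.000439453 = 3818.6098; ⌊·⌋ gives code 3818.
Reconstructed: 1.677832 V.
V_in − V_rec = 0.000267969 V = 0.268 mV.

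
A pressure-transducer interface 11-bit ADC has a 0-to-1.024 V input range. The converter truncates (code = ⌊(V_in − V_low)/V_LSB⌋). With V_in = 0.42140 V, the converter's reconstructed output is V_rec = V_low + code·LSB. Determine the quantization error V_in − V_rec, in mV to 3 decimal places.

LSB = 1.024/2^11 = 0.500 mV.
(0.42140 − 0)/0.0005 = 842.8000; ⌊·⌋ gives code 842.
Code 842 maps back to 0 + 842×0.0005 V = 0.421 V.
Difference: 0.0004 V → 0.400 mV.

0.400 mV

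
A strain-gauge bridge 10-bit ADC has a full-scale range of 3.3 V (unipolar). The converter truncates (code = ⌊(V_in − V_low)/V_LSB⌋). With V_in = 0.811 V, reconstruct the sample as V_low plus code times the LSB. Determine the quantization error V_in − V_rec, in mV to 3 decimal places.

LSB = 3.3/2^10 = 3.223 mV.
(0.811 − 0)/0.00322266 = 251.6558; ⌊·⌋ gives code 251.
Reconstructed: 0.80888672 V.
Difference: 0.00211328 V → 2.113 mV.

2.113 mV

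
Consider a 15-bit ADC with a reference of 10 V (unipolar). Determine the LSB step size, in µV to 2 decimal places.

Full-scale span = 10 V.
LSB = 10 / 2^15 = 10 / 32768 = 0.000305176 V = 305.18 µV.

305.18 µV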